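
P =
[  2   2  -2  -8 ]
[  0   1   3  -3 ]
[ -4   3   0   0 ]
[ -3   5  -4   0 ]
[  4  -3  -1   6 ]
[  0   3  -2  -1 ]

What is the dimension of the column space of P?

4

Row reduce to echelon form.
R3 ← R3 + (2)·R1: [0, 7, -4, -16]
R4 ← R4 + (3/2)·R1: [0, 8, -7, -12]
R5 ← R5 − (2)·R1: [0, -7, 3, 22]
R3 ← R3 − (7)·R2: [0, 0, -25, 5]
R4 ← R4 − (8)·R2: [0, 0, -31, 12]
R5 ← R5 + (7)·R2: [0, 0, 24, 1]
R6 ← R6 − (3)·R2: [0, 0, -11, 8]
R4 ← R4 − (31/25)·R3: [0, 0, 0, 29/5]
R5 ← R5 + (24/25)·R3: [0, 0, 0, 29/5]
R6 ← R6 − (11/25)·R3: [0, 0, 0, 29/5]
R5 ← R5 − R4: [0, 0, 0, 0]
R6 ← R6 − R4: [0, 0, 0, 0]
Echelon form has 4 nonzero rows, so rank(P) = 4.
The column space has dimension equal to the rank: 4.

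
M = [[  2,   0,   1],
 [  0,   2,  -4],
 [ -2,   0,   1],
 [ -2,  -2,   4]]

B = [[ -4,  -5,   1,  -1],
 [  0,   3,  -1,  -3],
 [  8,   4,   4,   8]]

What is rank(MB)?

First compute MB:
[[  0,  -6,   6,   6],
 [-32, -10, -18, -38],
 [ 16,  14,   2,  10],
 [ 40,  20,  16,  40]]
Now row reduce the product.
Swap R1 ↔ R2
R3 ← R3 + (1/2)·R1: [0, 9, -7, -9]
R4 ← R4 + (5/4)·R1: [0, 15/2, -13/2, -15/2]
R3 ← R3 + (3/2)·R2: [0, 0, 2, 0]
R4 ← R4 + (5/4)·R2: [0, 0, 1, 0]
R4 ← R4 − (1/2)·R3: [0, 0, 0, 0]
3 nonzero rows, so rank(MB) = 3.

3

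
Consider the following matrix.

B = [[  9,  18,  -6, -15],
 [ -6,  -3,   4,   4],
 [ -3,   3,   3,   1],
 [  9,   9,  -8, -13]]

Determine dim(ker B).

1

Row reduce to echelon form.
R2 ← R2 + (2/3)·R1: [0, 9, 0, -6]
R3 ← R3 + (1/3)·R1: [0, 9, 1, -4]
R4 ← R4 − R1: [0, -9, -2, 2]
R3 ← R3 − R2: [0, 0, 1, 2]
R4 ← R4 + R2: [0, 0, -2, -4]
R4 ← R4 + (2)·R3: [0, 0, 0, 0]
3 nonzero rows, so rank(B) = 3.
B has 4 columns; by rank–nullity, nullity = 4 − 3 = 1.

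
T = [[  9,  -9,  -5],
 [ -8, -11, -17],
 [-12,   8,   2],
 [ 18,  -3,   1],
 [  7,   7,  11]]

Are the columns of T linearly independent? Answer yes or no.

Row reduce T to echelon form.
R2 ← R2 + (8/9)·R1: [0, -19, -193/9]
R3 ← R3 + (4/3)·R1: [0, -4, -14/3]
R4 ← R4 − (2)·R1: [0, 15, 11]
R5 ← R5 − (7/9)·R1: [0, 14, 134/9]
R3 ← R3 − (4/19)·R2: [0, 0, -26/171]
R4 ← R4 + (15/19)·R2: [0, 0, -338/57]
R5 ← R5 + (14/19)·R2: [0, 0, -52/57]
R4 ← R4 − (39)·R3: [0, 0, 0]
R5 ← R5 − (6)·R3: [0, 0, 0]
3 pivots among 3 columns.
Every column is a pivot column, so the columns are linearly independent.

yes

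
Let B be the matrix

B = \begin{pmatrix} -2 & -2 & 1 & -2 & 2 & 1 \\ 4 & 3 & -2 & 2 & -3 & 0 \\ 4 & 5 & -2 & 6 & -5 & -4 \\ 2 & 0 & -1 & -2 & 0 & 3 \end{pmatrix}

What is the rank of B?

Row reduce to echelon form.
R2 ← R2 + (2)·R1: [0, -1, 0, -2, 1, 2]
R3 ← R3 + (2)·R1: [0, 1, 0, 2, -1, -2]
R4 ← R4 + R1: [0, -2, 0, -4, 2, 4]
R3 ← R3 + R2: [0, 0, 0, 0, 0, 0]
R4 ← R4 − (2)·R2: [0, 0, 0, 0, 0, 0]
Echelon form has 2 nonzero rows, so rank(B) = 2.

2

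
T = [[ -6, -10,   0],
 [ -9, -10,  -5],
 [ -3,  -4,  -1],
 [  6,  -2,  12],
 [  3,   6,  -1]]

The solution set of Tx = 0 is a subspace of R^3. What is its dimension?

Row reduce to echelon form.
R2 ← R2 − (3/2)·R1: [0, 5, -5]
R3 ← R3 − (1/2)·R1: [0, 1, -1]
R4 ← R4 + R1: [0, -12, 12]
R5 ← R5 + (1/2)·R1: [0, 1, -1]
R3 ← R3 − (1/5)·R2: [0, 0, 0]
R4 ← R4 + (12/5)·R2: [0, 0, 0]
R5 ← R5 − (1/5)·R2: [0, 0, 0]
2 nonzero rows, so rank(T) = 2.
T has 3 columns; by rank–nullity, nullity = 3 − 2 = 1.

1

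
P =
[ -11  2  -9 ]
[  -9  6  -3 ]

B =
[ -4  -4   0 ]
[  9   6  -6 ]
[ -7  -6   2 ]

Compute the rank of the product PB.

First compute PB:
[[125, 110, -30],
 [111,  90, -42]]
Now row reduce the product.
R2 ← R2 − (111/125)·R1: [0, -192/25, -384/25]
2 nonzero rows, so rank(PB) = 2.

2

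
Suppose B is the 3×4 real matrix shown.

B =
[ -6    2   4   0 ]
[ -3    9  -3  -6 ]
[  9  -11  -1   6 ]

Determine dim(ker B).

Row reduce to echelon form.
R2 ← R2 − (1/2)·R1: [0, 8, -5, -6]
R3 ← R3 + (3/2)·R1: [0, -8, 5, 6]
R3 ← R3 + R2: [0, 0, 0, 0]
2 nonzero rows, so rank(B) = 2.
B has 4 columns; by rank–nullity, nullity = 4 − 2 = 2.

2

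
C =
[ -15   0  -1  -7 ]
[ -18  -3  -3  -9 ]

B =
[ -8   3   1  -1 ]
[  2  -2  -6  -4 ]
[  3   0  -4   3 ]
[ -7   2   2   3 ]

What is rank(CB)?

First compute CB:
[[166, -59, -25,  -9],
 [192, -66,  -6,  -6]]
Now row reduce the product.
R2 ← R2 − (96/83)·R1: [0, 186/83, 1902/83, 366/83]
2 nonzero rows, so rank(CB) = 2.

2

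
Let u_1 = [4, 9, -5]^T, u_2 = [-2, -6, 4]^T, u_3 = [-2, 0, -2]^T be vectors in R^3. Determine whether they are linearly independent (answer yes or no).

Form the matrix with these vectors as rows and row reduce.
R2 ← R2 + (1/2)·R1: [0, -3/2, 3/2]
R3 ← R3 + (1/2)·R1: [0, 9/2, -9/2]
R3 ← R3 + (3)·R2: [0, 0, 0]
2 nonzero rows, so the 3 vectors span a space of dimension 2.
Since 2 < 3, the vectors are linearly dependent.

no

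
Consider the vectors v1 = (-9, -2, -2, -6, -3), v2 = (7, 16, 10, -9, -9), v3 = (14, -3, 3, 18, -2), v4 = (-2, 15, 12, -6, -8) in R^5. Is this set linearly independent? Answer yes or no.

yes

Form the matrix with these vectors as rows and row reduce.
R2 ← R2 + (7/9)·R1: [0, 130/9, 76/9, -41/3, -34/3]
R3 ← R3 + (14/9)·R1: [0, -55/9, -1/9, 26/3, -20/3]
R4 ← R4 − (2/9)·R1: [0, 139/9, 112/9, -14/3, -22/3]
R3 ← R3 + (11/26)·R2: [0, 0, 45/13, 75/26, -149/13]
R4 ← R4 − (139/130)·R2: [0, 0, 222/65, 1293/130, 311/65]
R4 ← R4 − (74/75)·R3: [0, 0, 0, 71/10, 1207/75]
4 nonzero rows, so the 4 vectors span a space of dimension 4.
Since 4 = 4, the vectors are linearly independent.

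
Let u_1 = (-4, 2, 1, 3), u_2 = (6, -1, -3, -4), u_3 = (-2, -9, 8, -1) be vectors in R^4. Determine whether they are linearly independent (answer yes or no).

no

Form the matrix with these vectors as rows and row reduce.
R2 ← R2 + (3/2)·R1: [0, 2, -3/2, 1/2]
R3 ← R3 − (1/2)·R1: [0, -10, 15/2, -5/2]
R3 ← R3 + (5)·R2: [0, 0, 0, 0]
2 nonzero rows, so the 3 vectors span a space of dimension 2.
Since 2 < 3, the vectors are linearly dependent.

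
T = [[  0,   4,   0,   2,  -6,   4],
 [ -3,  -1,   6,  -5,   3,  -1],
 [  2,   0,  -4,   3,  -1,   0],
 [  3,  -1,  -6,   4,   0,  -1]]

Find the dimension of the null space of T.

Row reduce to echelon form.
Swap R1 ↔ R2
R3 ← R3 + (2/3)·R1: [0, -2/3, 0, -1/3, 1, -2/3]
R4 ← R4 + R1: [0, -2, 0, -1, 3, -2]
R3 ← R3 + (1/6)·R2: [0, 0, 0, 0, 0, 0]
R4 ← R4 + (1/2)·R2: [0, 0, 0, 0, 0, 0]
2 nonzero rows, so rank(T) = 2.
T has 6 columns; by rank–nullity, nullity = 6 − 2 = 4.

4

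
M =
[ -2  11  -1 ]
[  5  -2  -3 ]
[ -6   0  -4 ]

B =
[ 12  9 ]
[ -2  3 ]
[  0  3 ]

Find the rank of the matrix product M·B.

First compute MB:
[[-46,  12],
 [ 64,  30],
 [-72, -66]]
Now row reduce the product.
R2 ← R2 + (32/23)·R1: [0, 1074/23]
R3 ← R3 − (36/23)·R1: [0, -1950/23]
R3 ← R3 + (325/179)·R2: [0, 0]
2 nonzero rows, so rank(MB) = 2.

2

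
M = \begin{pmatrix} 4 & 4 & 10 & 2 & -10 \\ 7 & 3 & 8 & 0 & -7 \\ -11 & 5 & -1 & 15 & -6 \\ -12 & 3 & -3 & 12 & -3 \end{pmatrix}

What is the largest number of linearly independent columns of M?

3

Row reduce to echelon form.
R2 ← R2 − (7/4)·R1: [0, -4, -19/2, -7/2, 21/2]
R3 ← R3 + (11/4)·R1: [0, 16, 53/2, 41/2, -67/2]
R4 ← R4 + (3)·R1: [0, 15, 27, 18, -33]
R3 ← R3 + (4)·R2: [0, 0, -23/2, 13/2, 17/2]
R4 ← R4 + (15/4)·R2: [0, 0, -69/8, 39/8, 51/8]
R4 ← R4 − (3/4)·R3: [0, 0, 0, 0, 0]
Echelon form has 3 nonzero rows, so rank(M) = 3.
The rank gives the maximum number of linearly independent columns: 3.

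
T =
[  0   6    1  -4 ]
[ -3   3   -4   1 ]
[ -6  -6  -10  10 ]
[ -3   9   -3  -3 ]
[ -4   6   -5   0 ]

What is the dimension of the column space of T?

2

Row reduce to echelon form.
Swap R1 ↔ R2
R3 ← R3 − (2)·R1: [0, -12, -2, 8]
R4 ← R4 − R1: [0, 6, 1, -4]
R5 ← R5 − (4/3)·R1: [0, 2, 1/3, -4/3]
R3 ← R3 + (2)·R2: [0, 0, 0, 0]
R4 ← R4 − R2: [0, 0, 0, 0]
R5 ← R5 − (1/3)·R2: [0, 0, 0, 0]
Echelon form has 2 nonzero rows, so rank(T) = 2.
The column space has dimension equal to the rank: 2.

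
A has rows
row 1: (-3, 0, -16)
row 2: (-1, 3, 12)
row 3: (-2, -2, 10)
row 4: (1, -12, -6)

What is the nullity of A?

Row reduce to echelon form.
R2 ← R2 − (1/3)·R1: [0, 3, 52/3]
R3 ← R3 − (2/3)·R1: [0, -2, 62/3]
R4 ← R4 + (1/3)·R1: [0, -12, -34/3]
R3 ← R3 + (2/3)·R2: [0, 0, 290/9]
R4 ← R4 + (4)·R2: [0, 0, 58]
R4 ← R4 − (9/5)·R3: [0, 0, 0]
3 nonzero rows, so rank(A) = 3.
A has 3 columns; by rank–nullity, nullity = 3 − 3 = 0.

0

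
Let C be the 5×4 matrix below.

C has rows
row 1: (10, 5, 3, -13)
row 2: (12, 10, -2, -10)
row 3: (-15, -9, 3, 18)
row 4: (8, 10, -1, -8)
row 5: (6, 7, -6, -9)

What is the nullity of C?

0

Row reduce to echelon form.
R2 ← R2 − (6/5)·R1: [0, 4, -28/5, 28/5]
R3 ← R3 + (3/2)·R1: [0, -3/2, 15/2, -3/2]
R4 ← R4 − (4/5)·R1: [0, 6, -17/5, 12/5]
R5 ← R5 − (3/5)·R1: [0, 4, -39/5, -6/5]
R3 ← R3 + (3/8)·R2: [0, 0, 27/5, 3/5]
R4 ← R4 − (3/2)·R2: [0, 0, 5, -6]
R5 ← R5 − R2: [0, 0, -11/5, -34/5]
R4 ← R4 − (25/27)·R3: [0, 0, 0, -59/9]
R5 ← R5 + (11/27)·R3: [0, 0, 0, -59/9]
R5 ← R5 − R4: [0, 0, 0, 0]
4 nonzero rows, so rank(C) = 4.
C has 4 columns; by rank–nullity, nullity = 4 − 4 = 0.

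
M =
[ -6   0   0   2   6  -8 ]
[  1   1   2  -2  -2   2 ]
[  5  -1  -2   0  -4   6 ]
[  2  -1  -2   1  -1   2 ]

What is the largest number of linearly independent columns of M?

Row reduce to echelon form.
R2 ← R2 + (1/6)·R1: [0, 1, 2, -5/3, -1, 2/3]
R3 ← R3 + (5/6)·R1: [0, -1, -2, 5/3, 1, -2/3]
R4 ← R4 + (1/3)·R1: [0, -1, -2, 5/3, 1, -2/3]
R3 ← R3 + R2: [0, 0, 0, 0, 0, 0]
R4 ← R4 + R2: [0, 0, 0, 0, 0, 0]
Echelon form has 2 nonzero rows, so rank(M) = 2.
The rank gives the maximum number of linearly independent columns: 2.

2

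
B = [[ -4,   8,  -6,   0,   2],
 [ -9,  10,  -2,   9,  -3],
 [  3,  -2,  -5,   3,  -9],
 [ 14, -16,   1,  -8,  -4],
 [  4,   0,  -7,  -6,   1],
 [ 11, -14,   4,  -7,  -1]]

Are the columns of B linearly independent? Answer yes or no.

no

Row reduce B to echelon form.
R2 ← R2 − (9/4)·R1: [0, -8, 23/2, 9, -15/2]
R3 ← R3 + (3/4)·R1: [0, 4, -19/2, 3, -15/2]
R4 ← R4 + (7/2)·R1: [0, 12, -20, -8, 3]
R5 ← R5 + R1: [0, 8, -13, -6, 3]
R6 ← R6 + (11/4)·R1: [0, 8, -25/2, -7, 9/2]
R3 ← R3 + (1/2)·R2: [0, 0, -15/4, 15/2, -45/4]
R4 ← R4 + (3/2)·R2: [0, 0, -11/4, 11/2, -33/4]
R5 ← R5 + R2: [0, 0, -3/2, 3, -9/2]
R6 ← R6 + R2: [0, 0, -1, 2, -3]
R4 ← R4 − (11/15)·R3: [0, 0, 0, 0, 0]
R5 ← R5 − (2/5)·R3: [0, 0, 0, 0, 0]
R6 ← R6 − (4/15)·R3: [0, 0, 0, 0, 0]
3 pivots among 5 columns.
Only 3 < 5 pivot columns, so the columns are linearly dependent.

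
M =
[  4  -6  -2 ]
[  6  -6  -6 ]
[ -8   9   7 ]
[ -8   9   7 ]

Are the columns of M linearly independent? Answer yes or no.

Row reduce M to echelon form.
R2 ← R2 − (3/2)·R1: [0, 3, -3]
R3 ← R3 + (2)·R1: [0, -3, 3]
R4 ← R4 + (2)·R1: [0, -3, 3]
R3 ← R3 + R2: [0, 0, 0]
R4 ← R4 + R2: [0, 0, 0]
2 pivots among 3 columns.
Only 2 < 3 pivot columns, so the columns are linearly dependent.

no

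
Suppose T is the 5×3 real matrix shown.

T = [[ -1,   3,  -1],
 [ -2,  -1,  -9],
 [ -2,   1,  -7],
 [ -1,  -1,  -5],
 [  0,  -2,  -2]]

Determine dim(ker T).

1

Row reduce to echelon form.
R2 ← R2 − (2)·R1: [0, -7, -7]
R3 ← R3 − (2)·R1: [0, -5, -5]
R4 ← R4 − R1: [0, -4, -4]
R3 ← R3 − (5/7)·R2: [0, 0, 0]
R4 ← R4 − (4/7)·R2: [0, 0, 0]
R5 ← R5 − (2/7)·R2: [0, 0, 0]
2 nonzero rows, so rank(T) = 2.
T has 3 columns; by rank–nullity, nullity = 3 − 2 = 1.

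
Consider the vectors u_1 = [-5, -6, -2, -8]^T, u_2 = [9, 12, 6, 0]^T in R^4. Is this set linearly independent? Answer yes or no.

yes

Form the matrix with these vectors as rows and row reduce.
R2 ← R2 + (9/5)·R1: [0, 6/5, 12/5, -72/5]
2 nonzero rows, so the 2 vectors span a space of dimension 2.
Since 2 = 2, the vectors are linearly independent.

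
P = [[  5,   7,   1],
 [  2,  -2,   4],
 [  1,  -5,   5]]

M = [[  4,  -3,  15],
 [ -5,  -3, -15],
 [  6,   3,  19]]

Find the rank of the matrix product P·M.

First compute PM:
[[ -9, -33, -11],
 [ 42,  12, 136],
 [ 59,  27, 185]]
Now row reduce the product.
R2 ← R2 + (14/3)·R1: [0, -142, 254/3]
R3 ← R3 + (59/9)·R1: [0, -568/3, 1016/9]
R3 ← R3 − (4/3)·R2: [0, 0, 0]
2 nonzero rows, so rank(PM) = 2.

2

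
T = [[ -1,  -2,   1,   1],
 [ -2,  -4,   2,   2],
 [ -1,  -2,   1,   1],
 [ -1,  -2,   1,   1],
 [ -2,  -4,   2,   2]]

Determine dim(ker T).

Row reduce to echelon form.
R2 ← R2 − (2)·R1: [0, 0, 0, 0]
R3 ← R3 − R1: [0, 0, 0, 0]
R4 ← R4 − R1: [0, 0, 0, 0]
R5 ← R5 − (2)·R1: [0, 0, 0, 0]
1 nonzero row, so rank(T) = 1.
T has 4 columns; by rank–nullity, nullity = 4 − 1 = 3.

3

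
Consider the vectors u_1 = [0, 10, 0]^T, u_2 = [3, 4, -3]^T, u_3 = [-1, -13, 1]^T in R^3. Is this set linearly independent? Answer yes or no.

Form the matrix with these vectors as rows and row reduce.
Swap R1 ↔ R2
R3 ← R3 + (1/3)·R1: [0, -35/3, 0]
R3 ← R3 + (7/6)·R2: [0, 0, 0]
2 nonzero rows, so the 3 vectors span a space of dimension 2.
Since 2 < 3, the vectors are linearly dependent.

no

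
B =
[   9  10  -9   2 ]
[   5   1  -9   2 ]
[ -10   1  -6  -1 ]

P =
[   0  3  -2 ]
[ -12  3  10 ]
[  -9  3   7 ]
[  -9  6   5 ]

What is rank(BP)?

2

First compute BP:
[[-57,  42,  29],
 [ 51,   3, -53],
 [ 51, -51, -17]]
Now row reduce the product.
R2 ← R2 + (17/19)·R1: [0, 771/19, -514/19]
R3 ← R3 + (17/19)·R1: [0, -255/19, 170/19]
R3 ← R3 + (85/257)·R2: [0, 0, 0]
2 nonzero rows, so rank(BP) = 2.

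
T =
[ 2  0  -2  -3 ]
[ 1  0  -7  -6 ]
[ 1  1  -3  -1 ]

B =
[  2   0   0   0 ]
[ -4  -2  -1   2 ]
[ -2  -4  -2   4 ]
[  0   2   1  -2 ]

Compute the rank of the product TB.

2

First compute TB:
[[  8,   2,   1,  -2],
 [ 16,  16,   8, -16],
 [  4,   8,   4,  -8]]
Now row reduce the product.
R2 ← R2 − (2)·R1: [0, 12, 6, -12]
R3 ← R3 − (1/2)·R1: [0, 7, 7/2, -7]
R3 ← R3 − (7/12)·R2: [0, 0, 0, 0]
2 nonzero rows, so rank(TB) = 2.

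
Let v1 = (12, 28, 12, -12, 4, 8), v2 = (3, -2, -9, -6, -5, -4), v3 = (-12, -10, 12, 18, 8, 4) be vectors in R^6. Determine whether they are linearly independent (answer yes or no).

Form the matrix with these vectors as rows and row reduce.
R2 ← R2 − (1/4)·R1: [0, -9, -12, -3, -6, -6]
R3 ← R3 + R1: [0, 18, 24, 6, 12, 12]
R3 ← R3 + (2)·R2: [0, 0, 0, 0, 0, 0]
2 nonzero rows, so the 3 vectors span a space of dimension 2.
Since 2 < 3, the vectors are linearly dependent.

no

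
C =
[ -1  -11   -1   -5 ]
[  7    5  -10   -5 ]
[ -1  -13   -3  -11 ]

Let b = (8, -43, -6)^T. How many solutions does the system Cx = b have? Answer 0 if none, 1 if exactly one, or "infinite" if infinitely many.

infinite

Row reduce the augmented matrix [C | b].
R2 ← R2 + (7)·R1: [0, -72, -17, -40, 13]
R3 ← R3 − R1: [0, -2, -2, -6, -14]
R3 ← R3 − (1/36)·R2: [0, 0, -55/36, -44/9, -517/36]
The echelon form has 3 nonzero rows, and every pivot lies in the first 4 columns, so rank(C) = rank([C|b]) = 3.
The system is consistent.
rank = 3 < 4 unknowns, so there are infinitely many solutions.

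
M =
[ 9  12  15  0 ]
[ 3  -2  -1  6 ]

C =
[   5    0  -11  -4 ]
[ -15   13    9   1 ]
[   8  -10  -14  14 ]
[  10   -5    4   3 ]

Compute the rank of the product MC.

First compute MC:
[[-15,   6, -201, 186],
 [ 97, -46, -13, -10]]
Now row reduce the product.
R2 ← R2 + (97/15)·R1: [0, -36/5, -6564/5, 5964/5]
2 nonzero rows, so rank(MC) = 2.

2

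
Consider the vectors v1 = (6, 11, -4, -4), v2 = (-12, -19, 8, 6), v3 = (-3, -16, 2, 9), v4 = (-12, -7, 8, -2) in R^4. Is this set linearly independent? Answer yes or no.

Form the matrix with these vectors as rows and row reduce.
R2 ← R2 + (2)·R1: [0, 3, 0, -2]
R3 ← R3 + (1/2)·R1: [0, -21/2, 0, 7]
R4 ← R4 + (2)·R1: [0, 15, 0, -10]
R3 ← R3 + (7/2)·R2: [0, 0, 0, 0]
R4 ← R4 − (5)·R2: [0, 0, 0, 0]
2 nonzero rows, so the 4 vectors span a space of dimension 2.
Since 2 < 4, the vectors are linearly dependent.

no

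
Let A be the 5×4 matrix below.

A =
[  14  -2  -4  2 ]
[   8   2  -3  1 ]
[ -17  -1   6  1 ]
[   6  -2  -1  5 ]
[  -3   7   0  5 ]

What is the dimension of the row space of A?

3

Row reduce to echelon form.
R2 ← R2 − (4/7)·R1: [0, 22/7, -5/7, -1/7]
R3 ← R3 + (17/14)·R1: [0, -24/7, 8/7, 24/7]
R4 ← R4 − (3/7)·R1: [0, -8/7, 5/7, 29/7]
R5 ← R5 + (3/14)·R1: [0, 46/7, -6/7, 38/7]
R3 ← R3 + (12/11)·R2: [0, 0, 4/11, 36/11]
R4 ← R4 + (4/11)·R2: [0, 0, 5/11, 45/11]
R5 ← R5 − (23/11)·R2: [0, 0, 7/11, 63/11]
R4 ← R4 − (5/4)·R3: [0, 0, 0, 0]
R5 ← R5 − (7/4)·R3: [0, 0, 0, 0]
Echelon form has 3 nonzero rows, so rank(A) = 3.
The row space has dimension equal to the rank: 3.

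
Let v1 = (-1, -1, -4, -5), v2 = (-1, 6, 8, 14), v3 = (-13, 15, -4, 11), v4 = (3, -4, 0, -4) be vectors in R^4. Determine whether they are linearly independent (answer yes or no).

no

Form the matrix with these vectors as rows and row reduce.
R2 ← R2 − R1: [0, 7, 12, 19]
R3 ← R3 − (13)·R1: [0, 28, 48, 76]
R4 ← R4 + (3)·R1: [0, -7, -12, -19]
R3 ← R3 − (4)·R2: [0, 0, 0, 0]
R4 ← R4 + R2: [0, 0, 0, 0]
2 nonzero rows, so the 4 vectors span a space of dimension 2.
Since 2 < 4, the vectors are linearly dependent.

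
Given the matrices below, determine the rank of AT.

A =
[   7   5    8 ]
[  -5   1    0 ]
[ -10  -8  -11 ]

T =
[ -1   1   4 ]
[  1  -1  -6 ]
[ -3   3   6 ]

First compute AT:
[[-26,  26,  46],
 [  6,  -6, -26],
 [ 35, -35, -58]]
Now row reduce the product.
R2 ← R2 + (3/13)·R1: [0, 0, -200/13]
R3 ← R3 + (35/26)·R1: [0, 0, 51/13]
R3 ← R3 + (51/200)·R2: [0, 0, 0]
2 nonzero rows, so rank(AT) = 2.

2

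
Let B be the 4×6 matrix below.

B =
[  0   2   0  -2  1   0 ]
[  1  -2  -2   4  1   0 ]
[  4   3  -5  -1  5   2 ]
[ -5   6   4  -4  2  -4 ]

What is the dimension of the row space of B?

Row reduce to echelon form.
Swap R1 ↔ R2
R3 ← R3 − (4)·R1: [0, 11, 3, -17, 1, 2]
R4 ← R4 + (5)·R1: [0, -4, -6, 16, 7, -4]
R3 ← R3 − (11/2)·R2: [0, 0, 3, -6, -9/2, 2]
R4 ← R4 + (2)·R2: [0, 0, -6, 12, 9, -4]
R4 ← R4 + (2)·R3: [0, 0, 0, 0, 0, 0]
Echelon form has 3 nonzero rows, so rank(B) = 3.
The row space has dimension equal to the rank: 3.

3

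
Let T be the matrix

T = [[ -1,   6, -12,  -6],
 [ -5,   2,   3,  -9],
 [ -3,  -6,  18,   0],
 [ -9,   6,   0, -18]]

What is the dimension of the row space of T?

2

Row reduce to echelon form.
R2 ← R2 − (5)·R1: [0, -28, 63, 21]
R3 ← R3 − (3)·R1: [0, -24, 54, 18]
R4 ← R4 − (9)·R1: [0, -48, 108, 36]
R3 ← R3 − (6/7)·R2: [0, 0, 0, 0]
R4 ← R4 − (12/7)·R2: [0, 0, 0, 0]
Echelon form has 2 nonzero rows, so rank(T) = 2.
The row space has dimension equal to the rank: 2.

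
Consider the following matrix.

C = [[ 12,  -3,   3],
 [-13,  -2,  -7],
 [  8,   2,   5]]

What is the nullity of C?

Row reduce to echelon form.
R2 ← R2 + (13/12)·R1: [0, -21/4, -15/4]
R3 ← R3 − (2/3)·R1: [0, 4, 3]
R3 ← R3 + (16/21)·R2: [0, 0, 1/7]
3 nonzero rows, so rank(C) = 3.
C has 3 columns; by rank–nullity, nullity = 3 − 3 = 0.

0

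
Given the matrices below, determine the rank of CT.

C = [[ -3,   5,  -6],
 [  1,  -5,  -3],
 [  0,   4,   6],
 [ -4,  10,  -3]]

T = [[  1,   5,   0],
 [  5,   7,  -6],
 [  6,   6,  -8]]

First compute CT:
[[-14, -16,  18],
 [-42, -48,  54],
 [ 56,  64, -72],
 [ 28,  32, -36]]
Now row reduce the product.
R2 ← R2 − (3)·R1: [0, 0, 0]
R3 ← R3 + (4)·R1: [0, 0, 0]
R4 ← R4 + (2)·R1: [0, 0, 0]
1 nonzero row, so rank(CT) = 1.

1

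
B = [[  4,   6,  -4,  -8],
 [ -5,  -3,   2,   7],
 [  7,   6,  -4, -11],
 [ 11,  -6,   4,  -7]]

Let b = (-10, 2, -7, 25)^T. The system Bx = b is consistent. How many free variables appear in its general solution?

Row reduce the augmented matrix [B | b].
R2 ← R2 + (5/4)·R1: [0, 9/2, -3, -3, -21/2]
R3 ← R3 − (7/4)·R1: [0, -9/2, 3, 3, 21/2]
R4 ← R4 − (11/4)·R1: [0, -45/2, 15, 15, 105/2]
R3 ← R3 + R2: [0, 0, 0, 0, 0]
R4 ← R4 + (5)·R2: [0, 0, 0, 0, 0]
The echelon form has 2 nonzero rows, and every pivot lies in the first 4 columns, so rank(B) = rank([B|b]) = 2.
The system is consistent.
Free variables = (unknowns) − (rank) = 4 − 2 = 2.

2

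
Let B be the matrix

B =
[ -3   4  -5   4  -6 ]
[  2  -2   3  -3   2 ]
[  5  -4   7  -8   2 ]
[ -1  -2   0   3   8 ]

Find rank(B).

2

Row reduce to echelon form.
R2 ← R2 + (2/3)·R1: [0, 2/3, -1/3, -1/3, -2]
R3 ← R3 + (5/3)·R1: [0, 8/3, -4/3, -4/3, -8]
R4 ← R4 − (1/3)·R1: [0, -10/3, 5/3, 5/3, 10]
R3 ← R3 − (4)·R2: [0, 0, 0, 0, 0]
R4 ← R4 + (5)·R2: [0, 0, 0, 0, 0]
Echelon form has 2 nonzero rows, so rank(B) = 2.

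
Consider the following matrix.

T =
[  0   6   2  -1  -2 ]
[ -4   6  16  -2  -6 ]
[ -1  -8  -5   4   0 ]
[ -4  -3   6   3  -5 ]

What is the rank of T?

Row reduce to echelon form.
Swap R1 ↔ R2
R3 ← R3 − (1/4)·R1: [0, -19/2, -9, 9/2, 3/2]
R4 ← R4 − R1: [0, -9, -10, 5, 1]
R3 ← R3 + (19/12)·R2: [0, 0, -35/6, 35/12, -5/3]
R4 ← R4 + (3/2)·R2: [0, 0, -7, 7/2, -2]
R4 ← R4 − (6/5)·R3: [0, 0, 0, 0, 0]
Echelon form has 3 nonzero rows, so rank(T) = 3.

3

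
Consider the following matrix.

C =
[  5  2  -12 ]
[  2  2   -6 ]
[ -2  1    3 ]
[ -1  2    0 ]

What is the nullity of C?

1

Row reduce to echelon form.
R2 ← R2 − (2/5)·R1: [0, 6/5, -6/5]
R3 ← R3 + (2/5)·R1: [0, 9/5, -9/5]
R4 ← R4 + (1/5)·R1: [0, 12/5, -12/5]
R3 ← R3 − (3/2)·R2: [0, 0, 0]
R4 ← R4 − (2)·R2: [0, 0, 0]
2 nonzero rows, so rank(C) = 2.
C has 3 columns; by rank–nullity, nullity = 3 − 2 = 1.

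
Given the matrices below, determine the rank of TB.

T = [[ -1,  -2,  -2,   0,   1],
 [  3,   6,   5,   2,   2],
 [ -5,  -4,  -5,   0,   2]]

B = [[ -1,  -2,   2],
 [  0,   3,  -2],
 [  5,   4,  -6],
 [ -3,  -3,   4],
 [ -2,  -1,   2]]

2

First compute TB:
[[-11, -13,  16],
 [ 12,  24, -24],
 [-24, -24,  32]]
Now row reduce the product.
R2 ← R2 + (12/11)·R1: [0, 108/11, -72/11]
R3 ← R3 − (24/11)·R1: [0, 48/11, -32/11]
R3 ← R3 − (4/9)·R2: [0, 0, 0]
2 nonzero rows, so rank(TB) = 2.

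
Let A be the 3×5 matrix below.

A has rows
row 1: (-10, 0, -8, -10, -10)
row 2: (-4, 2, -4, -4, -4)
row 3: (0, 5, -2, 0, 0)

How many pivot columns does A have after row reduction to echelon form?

Row reduce to echelon form.
R2 ← R2 − (2/5)·R1: [0, 2, -4/5, 0, 0]
R3 ← R3 − (5/2)·R2: [0, 0, 0, 0, 0]
Echelon form has 2 nonzero rows, so rank(A) = 2.
Each nonzero row contributes one pivot column: 2 pivot columns.

2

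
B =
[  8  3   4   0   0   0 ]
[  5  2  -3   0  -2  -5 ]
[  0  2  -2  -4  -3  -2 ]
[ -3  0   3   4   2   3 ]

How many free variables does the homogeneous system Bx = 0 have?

2

Row reduce to echelon form.
R2 ← R2 − (5/8)·R1: [0, 1/8, -11/2, 0, -2, -5]
R4 ← R4 + (3/8)·R1: [0, 9/8, 9/2, 4, 2, 3]
R3 ← R3 − (16)·R2: [0, 0, 86, -4, 29, 78]
R4 ← R4 − (9)·R2: [0, 0, 54, 4, 20, 48]
R4 ← R4 − (27/43)·R3: [0, 0, 0, 280/43, 77/43, -42/43]
4 nonzero rows, so rank(B) = 4.
B has 6 columns; by rank–nullity, nullity = 6 − 4 = 2.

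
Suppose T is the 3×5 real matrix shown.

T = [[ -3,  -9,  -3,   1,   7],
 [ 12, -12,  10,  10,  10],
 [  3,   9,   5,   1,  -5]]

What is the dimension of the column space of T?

Row reduce to echelon form.
R2 ← R2 + (4)·R1: [0, -48, -2, 14, 38]
R3 ← R3 + R1: [0, 0, 2, 2, 2]
Echelon form has 3 nonzero rows, so rank(T) = 3.
The column space has dimension equal to the rank: 3.

3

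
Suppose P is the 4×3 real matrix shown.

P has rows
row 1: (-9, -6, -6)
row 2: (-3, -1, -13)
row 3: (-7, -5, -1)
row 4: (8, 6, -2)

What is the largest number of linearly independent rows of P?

2

Row reduce to echelon form.
R2 ← R2 − (1/3)·R1: [0, 1, -11]
R3 ← R3 − (7/9)·R1: [0, -1/3, 11/3]
R4 ← R4 + (8/9)·R1: [0, 2/3, -22/3]
R3 ← R3 + (1/3)·R2: [0, 0, 0]
R4 ← R4 − (2/3)·R2: [0, 0, 0]
Echelon form has 2 nonzero rows, so rank(P) = 2.
The rank gives the maximum number of linearly independent rows: 2.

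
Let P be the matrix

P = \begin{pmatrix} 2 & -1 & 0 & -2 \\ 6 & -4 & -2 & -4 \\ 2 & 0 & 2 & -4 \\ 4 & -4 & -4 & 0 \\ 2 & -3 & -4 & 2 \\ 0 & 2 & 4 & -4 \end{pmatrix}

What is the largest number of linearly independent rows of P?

Row reduce to echelon form.
R2 ← R2 − (3)·R1: [0, -1, -2, 2]
R3 ← R3 − R1: [0, 1, 2, -2]
R4 ← R4 − (2)·R1: [0, -2, -4, 4]
R5 ← R5 − R1: [0, -2, -4, 4]
R3 ← R3 + R2: [0, 0, 0, 0]
R4 ← R4 − (2)·R2: [0, 0, 0, 0]
R5 ← R5 − (2)·R2: [0, 0, 0, 0]
R6 ← R6 + (2)·R2: [0, 0, 0, 0]
Echelon form has 2 nonzero rows, so rank(P) = 2.
The rank gives the maximum number of linearly independent rows: 2.

2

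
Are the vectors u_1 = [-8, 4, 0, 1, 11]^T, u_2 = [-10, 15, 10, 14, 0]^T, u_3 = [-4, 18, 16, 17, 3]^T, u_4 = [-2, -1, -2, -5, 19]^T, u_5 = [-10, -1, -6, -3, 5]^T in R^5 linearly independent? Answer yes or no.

no

Form the matrix with these vectors as rows and row reduce.
R2 ← R2 − (5/4)·R1: [0, 10, 10, 51/4, -55/4]
R3 ← R3 − (1/2)·R1: [0, 16, 16, 33/2, -5/2]
R4 ← R4 − (1/4)·R1: [0, -2, -2, -21/4, 65/4]
R5 ← R5 − (5/4)·R1: [0, -6, -6, -17/4, -35/4]
R3 ← R3 − (8/5)·R2: [0, 0, 0, -39/10, 39/2]
R4 ← R4 + (1/5)·R2: [0, 0, 0, -27/10, 27/2]
R5 ← R5 + (3/5)·R2: [0, 0, 0, 17/5, -17]
R4 ← R4 − (9/13)·R3: [0, 0, 0, 0, 0]
R5 ← R5 + (34/39)·R3: [0, 0, 0, 0, 0]
3 nonzero rows, so the 5 vectors span a space of dimension 3.
Since 3 < 5, the vectors are linearly dependent.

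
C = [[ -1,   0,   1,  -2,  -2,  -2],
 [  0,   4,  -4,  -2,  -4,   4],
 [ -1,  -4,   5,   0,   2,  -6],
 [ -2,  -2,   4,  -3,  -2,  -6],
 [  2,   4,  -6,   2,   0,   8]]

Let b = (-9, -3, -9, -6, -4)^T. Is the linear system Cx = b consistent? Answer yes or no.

Row reduce the augmented matrix [C | b].
R3 ← R3 − R1: [0, -4, 4, 2, 4, -4, 0]
R4 ← R4 − (2)·R1: [0, -2, 2, 1, 2, -2, 12]
R5 ← R5 + (2)·R1: [0, 4, -4, -2, -4, 4, -22]
R3 ← R3 + R2: [0, 0, 0, 0, 0, 0, -3]
R4 ← R4 + (1/2)·R2: [0, 0, 0, 0, 0, 0, 21/2]
R5 ← R5 − R2: [0, 0, 0, 0, 0, 0, -19]
R4 ← R4 + (7/2)·R3: [0, 0, 0, 0, 0, 0, 0]
R5 ← R5 − (19/3)·R3: [0, 0, 0, 0, 0, 0, 0]
The echelon form has 3 nonzero rows; the last pivot sits in the augmented column, so rank(C) = 2 but rank([C|b]) = 3.
Since the ranks differ, the system is inconsistent.

no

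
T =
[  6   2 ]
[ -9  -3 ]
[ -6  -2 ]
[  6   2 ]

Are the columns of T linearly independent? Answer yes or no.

no

Row reduce T to echelon form.
R2 ← R2 + (3/2)·R1: [0, 0]
R3 ← R3 + R1: [0, 0]
R4 ← R4 − R1: [0, 0]
1 pivot among 2 columns.
Only 1 < 2 pivot columns, so the columns are linearly dependent.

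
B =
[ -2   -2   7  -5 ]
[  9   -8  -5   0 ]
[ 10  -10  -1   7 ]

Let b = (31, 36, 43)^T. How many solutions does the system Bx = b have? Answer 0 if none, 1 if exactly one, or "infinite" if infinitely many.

infinite

Row reduce the augmented matrix [B | b].
R2 ← R2 + (9/2)·R1: [0, -17, 53/2, -45/2, 351/2]
R3 ← R3 + (5)·R1: [0, -20, 34, -18, 198]
R3 ← R3 − (20/17)·R2: [0, 0, 48/17, 144/17, -144/17]
The echelon form has 3 nonzero rows, and every pivot lies in the first 4 columns, so rank(B) = rank([B|b]) = 3.
The system is consistent.
rank = 3 < 4 unknowns, so there are infinitely many solutions.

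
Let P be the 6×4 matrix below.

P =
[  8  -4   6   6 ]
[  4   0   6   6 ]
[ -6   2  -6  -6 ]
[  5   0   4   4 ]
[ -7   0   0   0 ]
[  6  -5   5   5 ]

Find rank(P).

3

Row reduce to echelon form.
R2 ← R2 − (1/2)·R1: [0, 2, 3, 3]
R3 ← R3 + (3/4)·R1: [0, -1, -3/2, -3/2]
R4 ← R4 − (5/8)·R1: [0, 5/2, 1/4, 1/4]
R5 ← R5 + (7/8)·R1: [0, -7/2, 21/4, 21/4]
R6 ← R6 − (3/4)·R1: [0, -2, 1/2, 1/2]
R3 ← R3 + (1/2)·R2: [0, 0, 0, 0]
R4 ← R4 − (5/4)·R2: [0, 0, -7/2, -7/2]
R5 ← R5 + (7/4)·R2: [0, 0, 21/2, 21/2]
R6 ← R6 + R2: [0, 0, 7/2, 7/2]
Swap R3 ↔ R4
R5 ← R5 + (3)·R3: [0, 0, 0, 0]
R6 ← R6 + R3: [0, 0, 0, 0]
Echelon form has 3 nonzero rows, so rank(P) = 3.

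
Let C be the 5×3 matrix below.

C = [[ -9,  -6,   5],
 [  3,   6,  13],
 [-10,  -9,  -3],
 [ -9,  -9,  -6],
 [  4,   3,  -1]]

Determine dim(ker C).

1

Row reduce to echelon form.
R2 ← R2 + (1/3)·R1: [0, 4, 44/3]
R3 ← R3 − (10/9)·R1: [0, -7/3, -77/9]
R4 ← R4 − R1: [0, -3, -11]
R5 ← R5 + (4/9)·R1: [0, 1/3, 11/9]
R3 ← R3 + (7/12)·R2: [0, 0, 0]
R4 ← R4 + (3/4)·R2: [0, 0, 0]
R5 ← R5 − (1/12)·R2: [0, 0, 0]
2 nonzero rows, so rank(C) = 2.
C has 3 columns; by rank–nullity, nullity = 3 − 2 = 1.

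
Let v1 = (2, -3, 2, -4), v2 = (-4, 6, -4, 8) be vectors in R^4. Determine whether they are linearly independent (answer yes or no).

Form the matrix with these vectors as rows and row reduce.
R2 ← R2 + (2)·R1: [0, 0, 0, 0]
1 nonzero row, so the 2 vectors span a space of dimension 1.
Since 1 < 2, the vectors are linearly dependent.

no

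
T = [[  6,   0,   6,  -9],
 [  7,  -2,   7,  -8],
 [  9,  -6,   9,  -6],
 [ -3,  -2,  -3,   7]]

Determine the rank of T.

Row reduce to echelon form.
R2 ← R2 − (7/6)·R1: [0, -2, 0, 5/2]
R3 ← R3 − (3/2)·R1: [0, -6, 0, 15/2]
R4 ← R4 + (1/2)·R1: [0, -2, 0, 5/2]
R3 ← R3 − (3)·R2: [0, 0, 0, 0]
R4 ← R4 − R2: [0, 0, 0, 0]
Echelon form has 2 nonzero rows, so rank(T) = 2.

2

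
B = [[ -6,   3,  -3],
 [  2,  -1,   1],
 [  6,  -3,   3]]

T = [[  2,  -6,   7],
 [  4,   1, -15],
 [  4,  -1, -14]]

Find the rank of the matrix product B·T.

First compute BT:
[[-12,  42, -45],
 [  4, -14,  15],
 [ 12, -42,  45]]
Now row reduce the product.
R2 ← R2 + (1/3)·R1: [0, 0, 0]
R3 ← R3 + R1: [0, 0, 0]
1 nonzero row, so rank(BT) = 1.

1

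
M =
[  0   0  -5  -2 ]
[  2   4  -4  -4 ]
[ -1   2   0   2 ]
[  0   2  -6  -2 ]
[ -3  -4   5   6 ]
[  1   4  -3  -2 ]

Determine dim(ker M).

Row reduce to echelon form.
Swap R1 ↔ R2
R3 ← R3 + (1/2)·R1: [0, 4, -2, 0]
R5 ← R5 + (3/2)·R1: [0, 2, -1, 0]
R6 ← R6 − (1/2)·R1: [0, 2, -1, 0]
Swap R2 ↔ R3
R4 ← R4 − (1/2)·R2: [0, 0, -5, -2]
R5 ← R5 − (1/2)·R2: [0, 0, 0, 0]
R6 ← R6 − (1/2)·R2: [0, 0, 0, 0]
R4 ← R4 − R3: [0, 0, 0, 0]
3 nonzero rows, so rank(M) = 3.
M has 4 columns; by rank–nullity, nullity = 4 − 3 = 1.

1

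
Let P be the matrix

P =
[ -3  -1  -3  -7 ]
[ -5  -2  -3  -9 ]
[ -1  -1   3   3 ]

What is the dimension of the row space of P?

2

Row reduce to echelon form.
R2 ← R2 − (5/3)·R1: [0, -1/3, 2, 8/3]
R3 ← R3 − (1/3)·R1: [0, -2/3, 4, 16/3]
R3 ← R3 − (2)·R2: [0, 0, 0, 0]
Echelon form has 2 nonzero rows, so rank(P) = 2.
The row space has dimension equal to the rank: 2.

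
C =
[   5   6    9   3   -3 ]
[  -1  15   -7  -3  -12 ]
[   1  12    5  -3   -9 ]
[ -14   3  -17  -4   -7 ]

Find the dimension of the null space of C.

1

Row reduce to echelon form.
R2 ← R2 + (1/5)·R1: [0, 81/5, -26/5, -12/5, -63/5]
R3 ← R3 − (1/5)·R1: [0, 54/5, 16/5, -18/5, -42/5]
R4 ← R4 + (14/5)·R1: [0, 99/5, 41/5, 22/5, -77/5]
R3 ← R3 − (2/3)·R2: [0, 0, 20/3, -2, 0]
R4 ← R4 − (11/9)·R2: [0, 0, 131/9, 22/3, 0]
R4 ← R4 − (131/60)·R3: [0, 0, 0, 117/10, 0]
4 nonzero rows, so rank(C) = 4.
C has 5 columns; by rank–nullity, nullity = 5 − 4 = 1.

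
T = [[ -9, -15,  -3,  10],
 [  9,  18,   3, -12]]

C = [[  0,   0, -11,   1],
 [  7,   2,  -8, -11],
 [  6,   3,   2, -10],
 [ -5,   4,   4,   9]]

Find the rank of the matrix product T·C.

First compute TC:
[[-173,   1, 253, 276],
 [204,  -3, -285, -327]]
Now row reduce the product.
R2 ← R2 + (204/173)·R1: [0, -315/173, 2307/173, -267/173]
2 nonzero rows, so rank(TC) = 2.

2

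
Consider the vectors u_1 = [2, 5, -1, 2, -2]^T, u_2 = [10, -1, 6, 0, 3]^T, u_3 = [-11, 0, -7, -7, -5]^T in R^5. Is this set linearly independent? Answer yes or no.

Form the matrix with these vectors as rows and row reduce.
R2 ← R2 − (5)·R1: [0, -26, 11, -10, 13]
R3 ← R3 + (11/2)·R1: [0, 55/2, -25/2, 4, -16]
R3 ← R3 + (55/52)·R2: [0, 0, -45/52, -171/26, -9/4]
3 nonzero rows, so the 3 vectors span a space of dimension 3.
Since 3 = 3, the vectors are linearly independent.

yes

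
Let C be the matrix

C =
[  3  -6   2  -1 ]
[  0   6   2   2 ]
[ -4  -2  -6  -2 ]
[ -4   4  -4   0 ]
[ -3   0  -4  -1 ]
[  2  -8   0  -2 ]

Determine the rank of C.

2

Row reduce to echelon form.
R3 ← R3 + (4/3)·R1: [0, -10, -10/3, -10/3]
R4 ← R4 + (4/3)·R1: [0, -4, -4/3, -4/3]
R5 ← R5 + R1: [0, -6, -2, -2]
R6 ← R6 − (2/3)·R1: [0, -4, -4/3, -4/3]
R3 ← R3 + (5/3)·R2: [0, 0, 0, 0]
R4 ← R4 + (2/3)·R2: [0, 0, 0, 0]
R5 ← R5 + R2: [0, 0, 0, 0]
R6 ← R6 + (2/3)·R2: [0, 0, 0, 0]
Echelon form has 2 nonzero rows, so rank(C) = 2.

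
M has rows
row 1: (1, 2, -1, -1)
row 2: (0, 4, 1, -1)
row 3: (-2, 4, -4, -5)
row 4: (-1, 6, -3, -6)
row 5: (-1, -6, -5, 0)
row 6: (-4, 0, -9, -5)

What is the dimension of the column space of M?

4

Row reduce to echelon form.
R3 ← R3 + (2)·R1: [0, 8, -6, -7]
R4 ← R4 + R1: [0, 8, -4, -7]
R5 ← R5 + R1: [0, -4, -6, -1]
R6 ← R6 + (4)·R1: [0, 8, -13, -9]
R3 ← R3 − (2)·R2: [0, 0, -8, -5]
R4 ← R4 − (2)·R2: [0, 0, -6, -5]
R5 ← R5 + R2: [0, 0, -5, -2]
R6 ← R6 − (2)·R2: [0, 0, -15, -7]
R4 ← R4 − (3/4)·R3: [0, 0, 0, -5/4]
R5 ← R5 − (5/8)·R3: [0, 0, 0, 9/8]
R6 ← R6 − (15/8)·R3: [0, 0, 0, 19/8]
R5 ← R5 + (9/10)·R4: [0, 0, 0, 0]
R6 ← R6 + (19/10)·R4: [0, 0, 0, 0]
Echelon form has 4 nonzero rows, so rank(M) = 4.
The column space has dimension equal to the rank: 4.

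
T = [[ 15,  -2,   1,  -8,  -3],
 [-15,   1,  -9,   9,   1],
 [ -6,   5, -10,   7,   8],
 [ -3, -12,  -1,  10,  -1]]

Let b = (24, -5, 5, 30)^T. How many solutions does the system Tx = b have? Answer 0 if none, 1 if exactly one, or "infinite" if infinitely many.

infinite

Row reduce the augmented matrix [T | b].
R2 ← R2 + R1: [0, -1, -8, 1, -2, 19]
R3 ← R3 + (2/5)·R1: [0, 21/5, -48/5, 19/5, 34/5, 73/5]
R4 ← R4 + (1/5)·R1: [0, -62/5, -4/5, 42/5, -8/5, 174/5]
R3 ← R3 + (21/5)·R2: [0, 0, -216/5, 8, -8/5, 472/5]
R4 ← R4 − (62/5)·R2: [0, 0, 492/5, -4, 116/5, -1004/5]
R4 ← R4 + (41/18)·R3: [0, 0, 0, 128/9, 176/9, 128/9]
The echelon form has 4 nonzero rows, and every pivot lies in the first 5 columns, so rank(T) = rank([T|b]) = 4.
The system is consistent.
rank = 4 < 5 unknowns, so there are infinitely many solutions.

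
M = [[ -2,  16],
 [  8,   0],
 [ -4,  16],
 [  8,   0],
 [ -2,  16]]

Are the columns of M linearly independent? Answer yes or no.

yes

Row reduce M to echelon form.
R2 ← R2 + (4)·R1: [0, 64]
R3 ← R3 − (2)·R1: [0, -16]
R4 ← R4 + (4)·R1: [0, 64]
R5 ← R5 − R1: [0, 0]
R3 ← R3 + (1/4)·R2: [0, 0]
R4 ← R4 − R2: [0, 0]
2 pivots among 2 columns.
Every column is a pivot column, so the columns are linearly independent.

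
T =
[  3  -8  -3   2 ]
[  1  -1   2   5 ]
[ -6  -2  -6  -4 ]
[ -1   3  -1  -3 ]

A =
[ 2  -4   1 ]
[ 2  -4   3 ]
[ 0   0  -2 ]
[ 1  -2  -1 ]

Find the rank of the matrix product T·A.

First compute TA:
[[ -8,  16, -17],
 [  5, -10, -11],
 [-20,  40,   4],
 [  1,  -2,  13]]
Now row reduce the product.
R2 ← R2 + (5/8)·R1: [0, 0, -173/8]
R3 ← R3 − (5/2)·R1: [0, 0, 93/2]
R4 ← R4 + (1/8)·R1: [0, 0, 87/8]
R3 ← R3 + (372/173)·R2: [0, 0, 0]
R4 ← R4 + (87/173)·R2: [0, 0, 0]
2 nonzero rows, so rank(TA) = 2.

2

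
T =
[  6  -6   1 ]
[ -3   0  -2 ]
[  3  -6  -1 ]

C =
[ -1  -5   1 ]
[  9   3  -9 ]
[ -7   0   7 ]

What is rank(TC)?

2

First compute TC:
[[-67, -48,  67],
 [ 17,  15, -17],
 [-50, -33,  50]]
Now row reduce the product.
R2 ← R2 + (17/67)·R1: [0, 189/67, 0]
R3 ← R3 − (50/67)·R1: [0, 189/67, 0]
R3 ← R3 − R2: [0, 0, 0]
2 nonzero rows, so rank(TC) = 2.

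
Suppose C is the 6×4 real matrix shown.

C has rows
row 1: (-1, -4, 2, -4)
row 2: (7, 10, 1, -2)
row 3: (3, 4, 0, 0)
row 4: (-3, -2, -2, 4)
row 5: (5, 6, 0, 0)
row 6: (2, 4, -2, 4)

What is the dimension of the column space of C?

Row reduce to echelon form.
R2 ← R2 + (7)·R1: [0, -18, 15, -30]
R3 ← R3 + (3)·R1: [0, -8, 6, -12]
R4 ← R4 − (3)·R1: [0, 10, -8, 16]
R5 ← R5 + (5)·R1: [0, -14, 10, -20]
R6 ← R6 + (2)·R1: [0, -4, 2, -4]
R3 ← R3 − (4/9)·R2: [0, 0, -2/3, 4/3]
R4 ← R4 + (5/9)·R2: [0, 0, 1/3, -2/3]
R5 ← R5 − (7/9)·R2: [0, 0, -5/3, 10/3]
R6 ← R6 − (2/9)·R2: [0, 0, -4/3, 8/3]
R4 ← R4 + (1/2)·R3: [0, 0, 0, 0]
R5 ← R5 − (5/2)·R3: [0, 0, 0, 0]
R6 ← R6 − (2)·R3: [0, 0, 0, 0]
Echelon form has 3 nonzero rows, so rank(C) = 3.
The column space has dimension equal to the rank: 3.

3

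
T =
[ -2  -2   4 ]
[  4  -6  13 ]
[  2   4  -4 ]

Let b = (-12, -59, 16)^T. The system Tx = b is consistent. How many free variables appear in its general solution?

0

Row reduce the augmented matrix [T | b].
R2 ← R2 + (2)·R1: [0, -10, 21, -83]
R3 ← R3 + R1: [0, 2, 0, 4]
R3 ← R3 + (1/5)·R2: [0, 0, 21/5, -63/5]
The echelon form has 3 nonzero rows, and every pivot lies in the first 3 columns, so rank(T) = rank([T|b]) = 3.
The system is consistent.
Free variables = (unknowns) − (rank) = 3 − 3 = 0.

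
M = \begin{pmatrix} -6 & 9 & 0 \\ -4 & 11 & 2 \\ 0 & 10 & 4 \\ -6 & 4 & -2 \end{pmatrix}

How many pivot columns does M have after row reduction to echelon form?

Row reduce to echelon form.
R2 ← R2 − (2/3)·R1: [0, 5, 2]
R4 ← R4 − R1: [0, -5, -2]
R3 ← R3 − (2)·R2: [0, 0, 0]
R4 ← R4 + R2: [0, 0, 0]
Echelon form has 2 nonzero rows, so rank(M) = 2.
Each nonzero row contributes one pivot column: 2 pivot columns.

2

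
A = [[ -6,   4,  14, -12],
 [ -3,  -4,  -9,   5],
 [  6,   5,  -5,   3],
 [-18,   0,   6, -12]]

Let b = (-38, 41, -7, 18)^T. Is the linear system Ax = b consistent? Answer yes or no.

Row reduce the augmented matrix [A | b].
R2 ← R2 − (1/2)·R1: [0, -6, -16, 11, 60]
R3 ← R3 + R1: [0, 9, 9, -9, -45]
R4 ← R4 − (3)·R1: [0, -12, -36, 24, 132]
R3 ← R3 + (3/2)·R2: [0, 0, -15, 15/2, 45]
R4 ← R4 − (2)·R2: [0, 0, -4, 2, 12]
R4 ← R4 − (4/15)·R3: [0, 0, 0, 0, 0]
The echelon form has 3 nonzero rows, and every pivot lies in the first 4 columns, so rank(A) = rank([A|b]) = 3.
The system is consistent.

yes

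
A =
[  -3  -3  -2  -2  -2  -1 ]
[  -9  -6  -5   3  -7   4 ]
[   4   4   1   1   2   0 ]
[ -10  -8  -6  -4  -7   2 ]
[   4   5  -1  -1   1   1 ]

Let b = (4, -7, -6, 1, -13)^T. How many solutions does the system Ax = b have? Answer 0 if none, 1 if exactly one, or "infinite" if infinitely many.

Row reduce the augmented matrix [A | b].
R2 ← R2 − (3)·R1: [0, 3, 1, 9, -1, 7, -19]
R3 ← R3 + (4/3)·R1: [0, 0, -5/3, -5/3, -2/3, -4/3, -2/3]
R4 ← R4 − (10/3)·R1: [0, 2, 2/3, 8/3, -1/3, 16/3, -37/3]
R5 ← R5 + (4/3)·R1: [0, 1, -11/3, -11/3, -5/3, -1/3, -23/3]
R4 ← R4 − (2/3)·R2: [0, 0, 0, -10/3, 1/3, 2/3, 1/3]
R5 ← R5 − (1/3)·R2: [0, 0, -4, -20/3, -4/3, -8/3, -4/3]
R5 ← R5 − (12/5)·R3: [0, 0, 0, -8/3, 4/15, 8/15, 4/15]
R5 ← R5 − (4/5)·R4: [0, 0, 0, 0, 0, 0, 0]
The echelon form has 4 nonzero rows, and every pivot lies in the first 6 columns, so rank(A) = rank([A|b]) = 4.
The system is consistent.
rank = 4 < 6 unknowns, so there are infinitely many solutions.

infinite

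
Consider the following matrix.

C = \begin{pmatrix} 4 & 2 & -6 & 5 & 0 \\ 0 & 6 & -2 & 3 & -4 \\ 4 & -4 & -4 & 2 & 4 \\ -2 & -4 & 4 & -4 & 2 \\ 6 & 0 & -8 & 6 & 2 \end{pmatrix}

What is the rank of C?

2

Row reduce to echelon form.
R3 ← R3 − R1: [0, -6, 2, -3, 4]
R4 ← R4 + (1/2)·R1: [0, -3, 1, -3/2, 2]
R5 ← R5 − (3/2)·R1: [0, -3, 1, -3/2, 2]
R3 ← R3 + R2: [0, 0, 0, 0, 0]
R4 ← R4 + (1/2)·R2: [0, 0, 0, 0, 0]
R5 ← R5 + (1/2)·R2: [0, 0, 0, 0, 0]
Echelon form has 2 nonzero rows, so rank(C) = 2.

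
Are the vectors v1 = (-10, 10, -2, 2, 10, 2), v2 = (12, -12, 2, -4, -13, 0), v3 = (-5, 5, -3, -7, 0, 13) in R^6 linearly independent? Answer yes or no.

no

Form the matrix with these vectors as rows and row reduce.
R2 ← R2 + (6/5)·R1: [0, 0, -2/5, -8/5, -1, 12/5]
R3 ← R3 − (1/2)·R1: [0, 0, -2, -8, -5, 12]
R3 ← R3 − (5)·R2: [0, 0, 0, 0, 0, 0]
2 nonzero rows, so the 3 vectors span a space of dimension 2.
Since 2 < 3, the vectors are linearly dependent.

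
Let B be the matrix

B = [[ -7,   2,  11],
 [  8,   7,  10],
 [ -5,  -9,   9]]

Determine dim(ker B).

0

Row reduce to echelon form.
R2 ← R2 + (8/7)·R1: [0, 65/7, 158/7]
R3 ← R3 − (5/7)·R1: [0, -73/7, 8/7]
R3 ← R3 + (73/65)·R2: [0, 0, 1722/65]
3 nonzero rows, so rank(B) = 3.
B has 3 columns; by rank–nullity, nullity = 3 − 3 = 0.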